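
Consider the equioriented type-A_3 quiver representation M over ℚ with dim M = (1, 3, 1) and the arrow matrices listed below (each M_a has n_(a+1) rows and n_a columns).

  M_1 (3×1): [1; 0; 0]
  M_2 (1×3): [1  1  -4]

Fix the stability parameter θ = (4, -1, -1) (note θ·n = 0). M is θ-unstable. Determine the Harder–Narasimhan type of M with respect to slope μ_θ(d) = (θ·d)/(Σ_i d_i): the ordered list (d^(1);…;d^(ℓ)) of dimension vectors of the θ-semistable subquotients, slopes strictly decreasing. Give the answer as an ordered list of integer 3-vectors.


Via rank(M_{q-1}∘⋯∘M_p): M ≅ I[1,3], I[2,2]^2.
μ_θ-semistable layers: μ^(1)=2/3; μ^(2)=-1

((1, 1, 1); (0, 2, 0))


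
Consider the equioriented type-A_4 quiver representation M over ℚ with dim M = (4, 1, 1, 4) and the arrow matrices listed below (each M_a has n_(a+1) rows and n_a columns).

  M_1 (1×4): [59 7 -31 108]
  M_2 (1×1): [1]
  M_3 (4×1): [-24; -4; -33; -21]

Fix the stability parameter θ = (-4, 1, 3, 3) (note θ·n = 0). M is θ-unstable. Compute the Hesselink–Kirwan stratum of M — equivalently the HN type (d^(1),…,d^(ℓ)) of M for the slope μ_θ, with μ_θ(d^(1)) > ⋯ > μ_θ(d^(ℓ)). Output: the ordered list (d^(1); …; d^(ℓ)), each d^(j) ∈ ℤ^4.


Barcode: M ≅ I[1,1]^3, I[1,4], I[4,4]^3. HN layers by μ_θ (3 steps, strictly decreasing):
  μ^(1)=3; μ^(2)=1; μ^(3)=-4

((0, 0, 1, 4); (0, 1, 0, 0); (4, 0, 0, 0))


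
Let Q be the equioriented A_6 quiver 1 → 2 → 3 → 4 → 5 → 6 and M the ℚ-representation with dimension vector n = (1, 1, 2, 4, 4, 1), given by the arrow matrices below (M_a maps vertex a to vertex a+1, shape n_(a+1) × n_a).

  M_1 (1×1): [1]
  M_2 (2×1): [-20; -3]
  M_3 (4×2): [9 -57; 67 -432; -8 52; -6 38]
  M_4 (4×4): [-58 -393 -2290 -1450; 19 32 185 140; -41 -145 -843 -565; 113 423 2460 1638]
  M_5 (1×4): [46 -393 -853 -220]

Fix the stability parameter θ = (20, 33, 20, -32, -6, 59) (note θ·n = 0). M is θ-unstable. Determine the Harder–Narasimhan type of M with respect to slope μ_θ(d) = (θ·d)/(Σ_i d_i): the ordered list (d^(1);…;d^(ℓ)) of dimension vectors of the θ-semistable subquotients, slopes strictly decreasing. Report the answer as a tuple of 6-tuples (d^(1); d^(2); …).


Barcode: M ≅ I[1,5], I[3,6], I[4,5]^2. HN layers by μ_θ (4 steps, strictly decreasing):
  μ^(1)=59; μ^(2)=7; μ^(3)=-6; μ^(4)=-32

((0, 0, 0, 0, 0, 1); (1, 1, 1, 1, 1, 0); (0, 0, 1, 1, 3, 0); (0, 0, 0, 2, 0, 0))


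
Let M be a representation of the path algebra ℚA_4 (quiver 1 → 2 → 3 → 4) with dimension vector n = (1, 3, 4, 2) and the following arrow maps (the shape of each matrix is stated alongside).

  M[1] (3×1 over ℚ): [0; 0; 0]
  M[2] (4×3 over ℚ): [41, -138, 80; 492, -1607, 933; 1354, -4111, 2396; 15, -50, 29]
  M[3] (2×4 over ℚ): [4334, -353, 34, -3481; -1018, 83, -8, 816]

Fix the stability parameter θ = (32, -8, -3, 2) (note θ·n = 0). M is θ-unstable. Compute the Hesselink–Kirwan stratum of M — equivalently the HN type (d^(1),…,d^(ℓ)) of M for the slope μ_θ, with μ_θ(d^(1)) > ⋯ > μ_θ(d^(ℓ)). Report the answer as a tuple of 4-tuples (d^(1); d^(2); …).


Barcode: M ≅ I[1,1], I[2,3], I[2,4]^2, I[3,3]. HN layers by μ_θ (4 steps, strictly decreasing):
  μ^(1)=32; μ^(2)=2; μ^(3)=-3; μ^(4)=-8

((1, 0, 0, 0); (0, 0, 0, 2); (0, 0, 4, 0); (0, 3, 0, 0))


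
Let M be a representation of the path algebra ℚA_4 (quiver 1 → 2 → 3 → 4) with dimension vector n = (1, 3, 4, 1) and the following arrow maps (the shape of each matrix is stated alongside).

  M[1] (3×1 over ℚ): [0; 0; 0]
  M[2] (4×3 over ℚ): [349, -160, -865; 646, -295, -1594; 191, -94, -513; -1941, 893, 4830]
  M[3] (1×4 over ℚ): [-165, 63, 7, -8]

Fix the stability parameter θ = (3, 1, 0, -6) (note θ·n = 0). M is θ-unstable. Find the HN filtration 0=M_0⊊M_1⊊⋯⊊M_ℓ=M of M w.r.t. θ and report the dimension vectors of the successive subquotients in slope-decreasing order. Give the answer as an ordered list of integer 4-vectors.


Interval decomposition of M: I[1,1], I[2,3]^2, I[2,4], I[3,3].
HN type (ℓ=4): μ^(1)=3; μ^(2)=1/2; μ^(3)=0; μ^(4)=-5/3

((1, 0, 0, 0); (0, 2, 2, 0); (0, 0, 1, 0); (0, 1, 1, 1))


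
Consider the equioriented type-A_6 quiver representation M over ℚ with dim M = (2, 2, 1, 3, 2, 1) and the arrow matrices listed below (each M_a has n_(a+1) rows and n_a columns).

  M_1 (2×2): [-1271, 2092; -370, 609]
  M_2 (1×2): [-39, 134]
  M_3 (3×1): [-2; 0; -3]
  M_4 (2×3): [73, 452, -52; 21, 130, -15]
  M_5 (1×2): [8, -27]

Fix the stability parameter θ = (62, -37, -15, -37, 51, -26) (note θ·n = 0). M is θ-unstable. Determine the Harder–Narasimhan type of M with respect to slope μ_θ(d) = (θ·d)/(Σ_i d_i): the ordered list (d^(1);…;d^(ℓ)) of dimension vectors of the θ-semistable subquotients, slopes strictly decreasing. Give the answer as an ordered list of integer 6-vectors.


Interval decomposition of M: I[1,2], I[1,6], I[4,4], I[4,5].
HN type (ℓ=4): μ^(1)=51; μ^(2)=25/2; μ^(3)=-27/4; μ^(4)=-37

((0, 0, 0, 0, 1, 0); (1, 1, 0, 0, 1, 1); (1, 1, 1, 1, 0, 0); (0, 0, 0, 2, 0, 0))


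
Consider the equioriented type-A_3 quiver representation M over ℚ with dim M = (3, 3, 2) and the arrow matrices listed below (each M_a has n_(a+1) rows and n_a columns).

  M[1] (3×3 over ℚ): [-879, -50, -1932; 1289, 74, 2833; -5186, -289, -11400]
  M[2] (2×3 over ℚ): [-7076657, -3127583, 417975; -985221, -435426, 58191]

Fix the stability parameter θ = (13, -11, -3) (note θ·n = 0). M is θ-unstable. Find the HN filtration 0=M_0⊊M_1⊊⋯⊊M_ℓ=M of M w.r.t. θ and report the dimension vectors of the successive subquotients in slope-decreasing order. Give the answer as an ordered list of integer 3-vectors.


Barcode: M ≅ I[1,2], I[1,3]^2. HN layers by μ_θ (2 steps, strictly decreasing):
  μ^(1)=1; μ^(2)=-1/3

((1, 1, 0); (2, 2, 2))


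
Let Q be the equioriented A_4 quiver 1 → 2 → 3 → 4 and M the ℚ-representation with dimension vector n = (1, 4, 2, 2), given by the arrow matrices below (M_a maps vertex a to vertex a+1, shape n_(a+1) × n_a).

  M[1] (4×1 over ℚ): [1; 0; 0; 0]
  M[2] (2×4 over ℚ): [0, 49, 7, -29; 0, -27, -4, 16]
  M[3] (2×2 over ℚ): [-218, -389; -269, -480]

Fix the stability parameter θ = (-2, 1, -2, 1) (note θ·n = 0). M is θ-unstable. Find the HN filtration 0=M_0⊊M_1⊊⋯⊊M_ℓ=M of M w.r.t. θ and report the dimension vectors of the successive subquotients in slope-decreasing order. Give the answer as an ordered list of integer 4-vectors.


Via rank(M_{q-1}∘⋯∘M_p): M ≅ I[1,2], I[2,2], I[2,4]^2.
μ_θ-semistable layers: μ^(1)=1; μ^(2)=-1/2; μ^(3)=-2

((0, 2, 0, 2); (0, 2, 2, 0); (1, 0, 0, 0))


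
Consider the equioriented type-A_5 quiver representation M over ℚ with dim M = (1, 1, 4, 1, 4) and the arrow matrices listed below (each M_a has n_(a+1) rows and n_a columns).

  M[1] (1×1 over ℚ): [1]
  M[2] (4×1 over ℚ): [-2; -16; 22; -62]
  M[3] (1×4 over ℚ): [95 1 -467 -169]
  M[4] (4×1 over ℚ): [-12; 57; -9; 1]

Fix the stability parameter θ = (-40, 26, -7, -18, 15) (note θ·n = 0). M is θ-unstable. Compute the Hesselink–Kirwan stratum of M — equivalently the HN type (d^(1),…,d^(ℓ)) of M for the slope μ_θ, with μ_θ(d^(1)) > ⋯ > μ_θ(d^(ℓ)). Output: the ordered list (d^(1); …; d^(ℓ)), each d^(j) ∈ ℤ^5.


Via rank(M_{q-1}∘⋯∘M_p): M ≅ I[1,5], I[3,3]^3, I[5,5]^3.
μ_θ-semistable layers: μ^(1)=15; μ^(2)=1/3; μ^(3)=-7; μ^(4)=-40

((0, 0, 0, 0, 4); (0, 1, 1, 1, 0); (0, 0, 3, 0, 0); (1, 0, 0, 0, 0))


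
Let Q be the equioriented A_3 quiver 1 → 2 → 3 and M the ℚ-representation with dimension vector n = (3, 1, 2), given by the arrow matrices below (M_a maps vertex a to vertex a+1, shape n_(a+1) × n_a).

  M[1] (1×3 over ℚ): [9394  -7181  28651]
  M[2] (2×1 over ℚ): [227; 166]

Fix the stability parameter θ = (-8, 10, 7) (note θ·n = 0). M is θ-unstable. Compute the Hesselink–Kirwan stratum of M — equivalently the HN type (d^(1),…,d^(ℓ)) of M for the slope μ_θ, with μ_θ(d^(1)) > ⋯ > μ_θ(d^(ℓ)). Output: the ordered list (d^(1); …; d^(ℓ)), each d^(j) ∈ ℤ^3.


Interval decomposition of M: I[1,1]^2, I[1,3], I[3,3].
HN type (ℓ=3): μ^(1)=17/2; μ^(2)=7; μ^(3)=-8

((0, 1, 1); (0, 0, 1); (3, 0, 0))


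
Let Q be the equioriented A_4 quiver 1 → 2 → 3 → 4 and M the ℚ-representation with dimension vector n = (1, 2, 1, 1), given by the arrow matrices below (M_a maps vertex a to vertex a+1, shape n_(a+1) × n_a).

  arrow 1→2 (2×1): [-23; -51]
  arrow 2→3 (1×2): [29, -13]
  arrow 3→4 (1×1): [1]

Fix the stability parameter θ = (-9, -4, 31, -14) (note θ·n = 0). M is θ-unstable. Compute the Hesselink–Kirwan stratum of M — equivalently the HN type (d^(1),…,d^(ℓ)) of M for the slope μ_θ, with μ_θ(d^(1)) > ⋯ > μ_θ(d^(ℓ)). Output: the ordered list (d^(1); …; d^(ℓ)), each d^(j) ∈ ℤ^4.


Barcode: M ≅ I[1,4], I[2,2]. HN layers by μ_θ (3 steps, strictly decreasing):
  μ^(1)=17/2; μ^(2)=-4; μ^(3)=-9

((0, 0, 1, 1); (0, 2, 0, 0); (1, 0, 0, 0))


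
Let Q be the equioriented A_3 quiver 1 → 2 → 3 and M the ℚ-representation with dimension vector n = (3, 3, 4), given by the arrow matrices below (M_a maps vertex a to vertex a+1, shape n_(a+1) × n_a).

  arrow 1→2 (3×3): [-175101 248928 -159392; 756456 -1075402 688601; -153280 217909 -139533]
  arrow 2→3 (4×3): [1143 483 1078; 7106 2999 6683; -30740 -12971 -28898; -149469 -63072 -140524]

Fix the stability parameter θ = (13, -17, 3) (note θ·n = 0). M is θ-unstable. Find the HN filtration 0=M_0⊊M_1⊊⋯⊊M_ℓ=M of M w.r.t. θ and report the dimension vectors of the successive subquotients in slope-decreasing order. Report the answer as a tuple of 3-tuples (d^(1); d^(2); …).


Interval decomposition of M: I[1,3]^3, I[3,3].
HN type (ℓ=2): μ^(1)=3; μ^(2)=-2

((0, 0, 4); (3, 3, 0))


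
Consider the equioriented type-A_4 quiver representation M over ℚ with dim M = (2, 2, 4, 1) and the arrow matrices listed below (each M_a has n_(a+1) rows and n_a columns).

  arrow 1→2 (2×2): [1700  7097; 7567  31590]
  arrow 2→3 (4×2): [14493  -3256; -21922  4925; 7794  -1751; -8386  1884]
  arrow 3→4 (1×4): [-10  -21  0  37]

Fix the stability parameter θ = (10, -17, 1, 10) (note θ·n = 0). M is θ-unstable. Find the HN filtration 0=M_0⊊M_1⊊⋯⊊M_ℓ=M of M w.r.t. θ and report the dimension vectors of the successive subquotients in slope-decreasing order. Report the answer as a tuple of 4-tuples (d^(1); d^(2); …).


Interval decomposition of M: I[1,3], I[1,4], I[3,3]^2.
HN type (ℓ=3): μ^(1)=10; μ^(2)=1; μ^(3)=-7/2

((0, 0, 0, 1); (0, 0, 4, 0); (2, 2, 0, 0))


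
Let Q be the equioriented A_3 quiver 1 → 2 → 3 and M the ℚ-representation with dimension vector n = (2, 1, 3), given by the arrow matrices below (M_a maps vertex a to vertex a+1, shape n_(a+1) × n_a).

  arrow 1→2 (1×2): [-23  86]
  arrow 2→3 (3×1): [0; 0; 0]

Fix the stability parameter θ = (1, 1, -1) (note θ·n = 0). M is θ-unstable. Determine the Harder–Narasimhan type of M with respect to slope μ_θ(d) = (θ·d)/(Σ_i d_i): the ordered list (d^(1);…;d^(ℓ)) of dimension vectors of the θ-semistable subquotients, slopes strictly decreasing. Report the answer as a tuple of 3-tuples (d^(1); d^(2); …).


Barcode: M ≅ I[1,1], I[1,2], I[3,3]^3. HN layers by μ_θ (2 steps, strictly decreasing):
  μ^(1)=1; μ^(2)=-1

((2, 1, 0); (0, 0, 3))


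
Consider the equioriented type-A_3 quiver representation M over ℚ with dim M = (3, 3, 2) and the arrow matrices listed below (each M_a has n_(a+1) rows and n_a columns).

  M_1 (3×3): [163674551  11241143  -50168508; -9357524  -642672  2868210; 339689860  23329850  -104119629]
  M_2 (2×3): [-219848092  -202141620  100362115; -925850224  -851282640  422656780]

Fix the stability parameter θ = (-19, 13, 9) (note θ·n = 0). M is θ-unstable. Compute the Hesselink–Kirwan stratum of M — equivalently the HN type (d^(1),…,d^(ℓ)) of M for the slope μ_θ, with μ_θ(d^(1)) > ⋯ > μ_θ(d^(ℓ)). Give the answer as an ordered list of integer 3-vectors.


Interval decomposition of M: I[1,1], I[1,2], I[1,3], I[2,2], I[3,3].
HN type (ℓ=4): μ^(1)=13; μ^(2)=11; μ^(3)=9; μ^(4)=-19

((0, 2, 0); (0, 1, 1); (0, 0, 1); (3, 0, 0))


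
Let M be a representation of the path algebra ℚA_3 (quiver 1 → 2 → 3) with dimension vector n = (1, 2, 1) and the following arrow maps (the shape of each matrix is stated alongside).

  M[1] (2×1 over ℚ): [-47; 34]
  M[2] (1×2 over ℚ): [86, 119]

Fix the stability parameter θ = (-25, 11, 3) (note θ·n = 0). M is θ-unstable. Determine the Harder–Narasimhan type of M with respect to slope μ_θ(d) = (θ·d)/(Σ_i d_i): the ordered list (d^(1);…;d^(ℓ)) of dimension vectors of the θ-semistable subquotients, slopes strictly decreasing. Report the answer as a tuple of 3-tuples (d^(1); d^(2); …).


Via rank(M_{q-1}∘⋯∘M_p): M ≅ I[1,3], I[2,2].
μ_θ-semistable layers: μ^(1)=11; μ^(2)=7; μ^(3)=-25

((0, 1, 0); (0, 1, 1); (1, 0, 0))


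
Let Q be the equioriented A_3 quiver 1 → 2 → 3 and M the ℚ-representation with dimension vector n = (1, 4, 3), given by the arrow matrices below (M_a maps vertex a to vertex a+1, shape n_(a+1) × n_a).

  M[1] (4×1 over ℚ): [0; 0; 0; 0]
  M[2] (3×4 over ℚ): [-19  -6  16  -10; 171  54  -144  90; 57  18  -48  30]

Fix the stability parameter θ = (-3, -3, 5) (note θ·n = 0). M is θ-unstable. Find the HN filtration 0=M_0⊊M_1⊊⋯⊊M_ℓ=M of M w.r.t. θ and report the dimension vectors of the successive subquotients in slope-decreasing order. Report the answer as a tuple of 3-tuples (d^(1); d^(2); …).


Via rank(M_{q-1}∘⋯∘M_p): M ≅ I[1,1], I[2,2]^3, I[2,3], I[3,3]^2.
μ_θ-semistable layers: μ^(1)=5; μ^(2)=-3

((0, 0, 3); (1, 4, 0))


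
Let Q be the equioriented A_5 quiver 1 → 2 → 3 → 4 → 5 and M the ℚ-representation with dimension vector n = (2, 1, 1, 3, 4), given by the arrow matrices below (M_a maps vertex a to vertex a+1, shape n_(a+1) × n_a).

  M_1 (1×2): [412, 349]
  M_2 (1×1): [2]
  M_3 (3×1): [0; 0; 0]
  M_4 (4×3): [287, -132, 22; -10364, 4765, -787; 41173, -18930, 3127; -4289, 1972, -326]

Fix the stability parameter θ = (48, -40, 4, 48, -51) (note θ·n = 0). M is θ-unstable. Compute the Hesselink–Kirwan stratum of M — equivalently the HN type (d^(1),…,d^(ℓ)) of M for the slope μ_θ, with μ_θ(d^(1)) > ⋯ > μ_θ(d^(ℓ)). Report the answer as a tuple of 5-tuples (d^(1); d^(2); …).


Interval decomposition of M: I[1,1], I[1,3], I[4,5]^3, I[5,5].
HN type (ℓ=4): μ^(1)=48; μ^(2)=4; μ^(3)=-3/2; μ^(4)=-51

((1, 0, 0, 0, 0); (1, 1, 1, 0, 0); (0, 0, 0, 3, 3); (0, 0, 0, 0, 1))


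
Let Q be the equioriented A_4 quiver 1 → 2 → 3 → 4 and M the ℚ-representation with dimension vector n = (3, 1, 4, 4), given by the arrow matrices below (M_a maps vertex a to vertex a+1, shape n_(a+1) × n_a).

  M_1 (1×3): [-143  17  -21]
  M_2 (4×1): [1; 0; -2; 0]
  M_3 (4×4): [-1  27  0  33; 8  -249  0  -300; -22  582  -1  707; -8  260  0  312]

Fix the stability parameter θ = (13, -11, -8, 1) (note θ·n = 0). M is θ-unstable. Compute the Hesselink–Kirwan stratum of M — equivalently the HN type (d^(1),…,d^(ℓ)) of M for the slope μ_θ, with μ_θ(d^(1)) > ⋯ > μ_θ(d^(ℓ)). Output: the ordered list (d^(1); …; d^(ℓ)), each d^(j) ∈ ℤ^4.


Barcode: M ≅ I[1,1]^2, I[1,4], I[3,3], I[3,4]^2, I[4,4]. HN layers by μ_θ (4 steps, strictly decreasing):
  μ^(1)=13; μ^(2)=1; μ^(3)=-2; μ^(4)=-8

((2, 0, 0, 0); (0, 0, 0, 4); (1, 1, 1, 0); (0, 0, 3, 0))


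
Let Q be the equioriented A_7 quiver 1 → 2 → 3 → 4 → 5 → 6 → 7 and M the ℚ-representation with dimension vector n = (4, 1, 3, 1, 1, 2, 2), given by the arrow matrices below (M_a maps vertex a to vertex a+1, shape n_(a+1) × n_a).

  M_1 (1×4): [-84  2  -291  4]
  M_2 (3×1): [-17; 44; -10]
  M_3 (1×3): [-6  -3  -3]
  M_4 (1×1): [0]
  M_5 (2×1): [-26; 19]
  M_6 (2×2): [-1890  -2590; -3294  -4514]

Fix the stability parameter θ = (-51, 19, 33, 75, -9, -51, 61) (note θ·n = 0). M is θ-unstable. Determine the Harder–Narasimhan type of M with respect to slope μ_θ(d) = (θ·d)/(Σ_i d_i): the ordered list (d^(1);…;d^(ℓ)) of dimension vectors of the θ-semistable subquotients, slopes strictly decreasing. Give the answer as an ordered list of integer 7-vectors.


Interval decomposition of M: I[1,1]^3, I[1,3], I[3,3], I[3,4], I[5,7], I[6,6], I[7,7].
HN type (ℓ=6): μ^(1)=75; μ^(2)=61; μ^(3)=33; μ^(4)=19; μ^(5)=-30; μ^(6)=-51

((0, 0, 0, 1, 0, 0, 0); (0, 0, 0, 0, 0, 0, 2); (0, 0, 3, 0, 0, 0, 0); (0, 1, 0, 0, 0, 0, 0); (0, 0, 0, 0, 1, 1, 0); (4, 0, 0, 0, 0, 1, 0))


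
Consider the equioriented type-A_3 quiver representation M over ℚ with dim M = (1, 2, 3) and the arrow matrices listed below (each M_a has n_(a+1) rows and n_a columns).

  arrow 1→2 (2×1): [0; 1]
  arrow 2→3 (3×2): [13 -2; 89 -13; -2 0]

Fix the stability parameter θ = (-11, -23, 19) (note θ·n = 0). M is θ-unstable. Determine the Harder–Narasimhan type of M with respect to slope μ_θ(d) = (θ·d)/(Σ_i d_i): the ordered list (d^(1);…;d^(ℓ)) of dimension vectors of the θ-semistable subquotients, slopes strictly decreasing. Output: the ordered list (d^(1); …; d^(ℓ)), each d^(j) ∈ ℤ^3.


Barcode: M ≅ I[1,3], I[2,3], I[3,3]. HN layers by μ_θ (3 steps, strictly decreasing):
  μ^(1)=19; μ^(2)=-17; μ^(3)=-23

((0, 0, 3); (1, 1, 0); (0, 1, 0))


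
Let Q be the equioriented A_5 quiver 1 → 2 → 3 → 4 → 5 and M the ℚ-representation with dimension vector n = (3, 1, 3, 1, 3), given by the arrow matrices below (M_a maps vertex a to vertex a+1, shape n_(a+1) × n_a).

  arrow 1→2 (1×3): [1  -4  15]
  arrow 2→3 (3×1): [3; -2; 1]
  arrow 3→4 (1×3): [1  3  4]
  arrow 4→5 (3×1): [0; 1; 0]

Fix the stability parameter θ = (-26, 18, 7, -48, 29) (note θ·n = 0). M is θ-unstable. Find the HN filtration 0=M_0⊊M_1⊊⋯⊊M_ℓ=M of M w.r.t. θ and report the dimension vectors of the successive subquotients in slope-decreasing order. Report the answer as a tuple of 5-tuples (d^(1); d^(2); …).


Barcode: M ≅ I[1,1]^2, I[1,5], I[3,3]^2, I[5,5]^2. HN layers by μ_θ (4 steps, strictly decreasing):
  μ^(1)=29; μ^(2)=7; μ^(3)=-23/3; μ^(4)=-26

((0, 0, 0, 0, 3); (0, 0, 2, 0, 0); (0, 1, 1, 1, 0); (3, 0, 0, 0, 0))


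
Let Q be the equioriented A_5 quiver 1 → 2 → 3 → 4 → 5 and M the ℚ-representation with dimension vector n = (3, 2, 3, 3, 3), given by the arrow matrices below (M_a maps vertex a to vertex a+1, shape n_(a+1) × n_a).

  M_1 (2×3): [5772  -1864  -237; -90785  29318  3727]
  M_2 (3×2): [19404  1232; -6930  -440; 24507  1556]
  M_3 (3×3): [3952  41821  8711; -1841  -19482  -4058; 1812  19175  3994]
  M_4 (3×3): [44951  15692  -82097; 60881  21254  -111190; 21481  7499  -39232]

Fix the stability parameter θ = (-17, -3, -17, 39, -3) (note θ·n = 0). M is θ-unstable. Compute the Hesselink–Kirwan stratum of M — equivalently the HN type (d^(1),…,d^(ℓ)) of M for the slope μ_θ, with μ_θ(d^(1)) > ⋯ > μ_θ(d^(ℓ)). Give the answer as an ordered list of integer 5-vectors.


Via rank(M_{q-1}∘⋯∘M_p): M ≅ I[1,1], I[1,2], I[1,5], I[3,5]^2.
μ_θ-semistable layers: μ^(1)=18; μ^(2)=-3; μ^(3)=-10; μ^(4)=-17

((0, 0, 0, 3, 3); (0, 1, 0, 0, 0); (0, 1, 1, 0, 0); (3, 0, 2, 0, 0))


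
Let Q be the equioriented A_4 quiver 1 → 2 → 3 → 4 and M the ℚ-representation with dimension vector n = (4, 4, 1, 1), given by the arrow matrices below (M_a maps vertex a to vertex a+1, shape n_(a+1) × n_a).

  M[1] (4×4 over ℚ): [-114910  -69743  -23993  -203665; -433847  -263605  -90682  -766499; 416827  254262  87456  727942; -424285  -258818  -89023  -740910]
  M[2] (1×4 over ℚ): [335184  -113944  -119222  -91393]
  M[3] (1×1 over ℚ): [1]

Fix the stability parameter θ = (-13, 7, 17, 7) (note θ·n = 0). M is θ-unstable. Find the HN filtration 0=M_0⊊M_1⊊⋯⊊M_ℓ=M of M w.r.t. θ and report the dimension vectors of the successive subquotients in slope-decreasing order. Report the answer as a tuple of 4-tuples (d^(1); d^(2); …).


Interval decomposition of M: I[1,1], I[1,2]^2, I[1,4], I[2,2].
HN type (ℓ=3): μ^(1)=12; μ^(2)=7; μ^(3)=-13

((0, 0, 1, 1); (0, 4, 0, 0); (4, 0, 0, 0))


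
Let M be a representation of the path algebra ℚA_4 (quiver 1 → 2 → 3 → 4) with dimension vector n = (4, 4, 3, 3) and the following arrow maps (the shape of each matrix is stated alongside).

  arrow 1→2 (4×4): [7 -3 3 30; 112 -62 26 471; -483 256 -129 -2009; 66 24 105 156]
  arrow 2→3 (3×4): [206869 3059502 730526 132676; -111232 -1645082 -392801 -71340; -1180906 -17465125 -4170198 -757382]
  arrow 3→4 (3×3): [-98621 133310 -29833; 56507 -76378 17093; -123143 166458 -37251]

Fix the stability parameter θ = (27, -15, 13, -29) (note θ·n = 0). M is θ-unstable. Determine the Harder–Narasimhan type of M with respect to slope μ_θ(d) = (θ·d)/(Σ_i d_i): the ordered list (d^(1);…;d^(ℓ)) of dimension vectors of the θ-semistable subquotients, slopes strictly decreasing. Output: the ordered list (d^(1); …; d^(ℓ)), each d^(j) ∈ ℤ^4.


Via rank(M_{q-1}∘⋯∘M_p): M ≅ I[1,2], I[1,3], I[1,4]^2, I[4,4].
μ_θ-semistable layers: μ^(1)=13; μ^(2)=6; μ^(3)=-1; μ^(4)=-29

((0, 0, 1, 0); (2, 2, 0, 0); (2, 2, 2, 2); (0, 0, 0, 1))


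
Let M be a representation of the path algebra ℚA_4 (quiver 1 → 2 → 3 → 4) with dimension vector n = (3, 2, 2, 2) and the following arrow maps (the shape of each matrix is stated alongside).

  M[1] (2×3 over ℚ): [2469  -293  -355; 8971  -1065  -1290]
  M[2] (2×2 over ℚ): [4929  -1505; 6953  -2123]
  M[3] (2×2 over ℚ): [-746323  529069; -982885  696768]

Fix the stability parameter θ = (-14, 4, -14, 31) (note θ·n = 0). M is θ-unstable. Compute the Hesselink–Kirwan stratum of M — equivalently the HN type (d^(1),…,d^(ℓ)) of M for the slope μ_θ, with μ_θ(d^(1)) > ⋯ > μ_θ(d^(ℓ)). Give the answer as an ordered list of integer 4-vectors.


Via rank(M_{q-1}∘⋯∘M_p): M ≅ I[1,1], I[1,4]^2.
μ_θ-semistable layers: μ^(1)=31; μ^(2)=-5; μ^(3)=-14

((0, 0, 0, 2); (0, 2, 2, 0); (3, 0, 0, 0))


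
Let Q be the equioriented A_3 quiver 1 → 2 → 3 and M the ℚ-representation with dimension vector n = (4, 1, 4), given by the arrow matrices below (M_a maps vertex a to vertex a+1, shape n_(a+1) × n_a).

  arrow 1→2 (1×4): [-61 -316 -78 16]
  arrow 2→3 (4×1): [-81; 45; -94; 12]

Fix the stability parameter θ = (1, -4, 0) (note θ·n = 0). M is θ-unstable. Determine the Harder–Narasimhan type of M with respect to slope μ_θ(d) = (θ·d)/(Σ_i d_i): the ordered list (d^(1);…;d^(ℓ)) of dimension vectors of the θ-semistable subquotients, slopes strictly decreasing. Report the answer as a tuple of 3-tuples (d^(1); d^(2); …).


Barcode: M ≅ I[1,1]^3, I[1,3], I[3,3]^3. HN layers by μ_θ (3 steps, strictly decreasing):
  μ^(1)=1; μ^(2)=0; μ^(3)=-3/2

((3, 0, 0); (0, 0, 4); (1, 1, 0))


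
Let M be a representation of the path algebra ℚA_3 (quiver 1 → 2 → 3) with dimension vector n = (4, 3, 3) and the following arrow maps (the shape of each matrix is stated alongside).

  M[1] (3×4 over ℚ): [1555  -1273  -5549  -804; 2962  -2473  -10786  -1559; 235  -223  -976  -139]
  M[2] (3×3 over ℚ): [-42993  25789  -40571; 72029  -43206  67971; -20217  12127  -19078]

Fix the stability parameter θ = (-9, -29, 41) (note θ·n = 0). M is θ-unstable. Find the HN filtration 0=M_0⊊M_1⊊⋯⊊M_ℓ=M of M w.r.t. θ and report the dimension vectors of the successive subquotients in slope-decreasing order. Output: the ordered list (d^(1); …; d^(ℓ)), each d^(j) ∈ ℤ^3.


Via rank(M_{q-1}∘⋯∘M_p): M ≅ I[1,1], I[1,3]^3.
μ_θ-semistable layers: μ^(1)=41; μ^(2)=-9; μ^(3)=-19

((0, 0, 3); (1, 0, 0); (3, 3, 0))


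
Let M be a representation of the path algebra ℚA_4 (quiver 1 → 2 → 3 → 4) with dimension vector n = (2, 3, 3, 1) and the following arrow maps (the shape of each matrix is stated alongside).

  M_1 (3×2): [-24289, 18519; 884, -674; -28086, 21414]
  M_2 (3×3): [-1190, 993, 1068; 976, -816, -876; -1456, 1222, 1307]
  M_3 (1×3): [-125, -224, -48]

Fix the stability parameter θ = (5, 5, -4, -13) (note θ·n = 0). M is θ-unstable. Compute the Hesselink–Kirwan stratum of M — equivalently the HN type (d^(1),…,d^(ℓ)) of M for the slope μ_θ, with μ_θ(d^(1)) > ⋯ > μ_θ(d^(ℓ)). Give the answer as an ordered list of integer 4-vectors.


Via rank(M_{q-1}∘⋯∘M_p): M ≅ I[1,3], I[1,4], I[2,2], I[3,3].
μ_θ-semistable layers: μ^(1)=5; μ^(2)=2; μ^(3)=-7/4; μ^(4)=-4

((0, 1, 0, 0); (1, 1, 1, 0); (1, 1, 1, 1); (0, 0, 1, 0))


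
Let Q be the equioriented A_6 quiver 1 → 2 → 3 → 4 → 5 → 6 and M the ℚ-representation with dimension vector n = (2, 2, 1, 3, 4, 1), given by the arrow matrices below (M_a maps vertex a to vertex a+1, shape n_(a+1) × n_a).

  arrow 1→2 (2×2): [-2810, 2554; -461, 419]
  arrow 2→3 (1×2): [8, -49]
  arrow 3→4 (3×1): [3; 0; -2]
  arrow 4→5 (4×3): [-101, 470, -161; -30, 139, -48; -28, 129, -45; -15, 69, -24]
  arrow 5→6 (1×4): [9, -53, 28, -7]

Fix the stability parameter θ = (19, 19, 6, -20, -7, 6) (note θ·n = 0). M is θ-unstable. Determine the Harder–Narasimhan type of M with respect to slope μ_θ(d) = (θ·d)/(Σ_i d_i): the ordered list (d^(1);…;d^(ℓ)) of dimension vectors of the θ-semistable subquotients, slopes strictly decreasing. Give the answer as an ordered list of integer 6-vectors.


Barcode: M ≅ I[1,2], I[1,5], I[4,5], I[4,6], I[5,5]. HN layers by μ_θ (5 steps, strictly decreasing):
  μ^(1)=19; μ^(2)=6; μ^(3)=17/5; μ^(4)=-7; μ^(5)=-20

((1, 1, 0, 0, 0, 0); (0, 0, 0, 0, 0, 1); (1, 1, 1, 1, 1, 0); (0, 0, 0, 0, 3, 0); (0, 0, 0, 2, 0, 0))


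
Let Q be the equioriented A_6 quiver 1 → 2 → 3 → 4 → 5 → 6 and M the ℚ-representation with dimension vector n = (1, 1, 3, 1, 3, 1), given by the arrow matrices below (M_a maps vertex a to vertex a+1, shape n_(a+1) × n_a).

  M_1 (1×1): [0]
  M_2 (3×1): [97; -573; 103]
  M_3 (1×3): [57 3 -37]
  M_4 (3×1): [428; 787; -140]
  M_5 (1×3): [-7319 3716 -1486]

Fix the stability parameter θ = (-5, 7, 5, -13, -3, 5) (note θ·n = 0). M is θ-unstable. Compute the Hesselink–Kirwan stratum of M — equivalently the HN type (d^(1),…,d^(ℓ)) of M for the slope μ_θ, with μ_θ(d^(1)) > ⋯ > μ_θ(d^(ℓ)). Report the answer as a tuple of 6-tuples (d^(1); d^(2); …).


Via rank(M_{q-1}∘⋯∘M_p): M ≅ I[1,1], I[2,5], I[3,3]^2, I[5,5], I[5,6].
μ_θ-semistable layers: μ^(1)=5; μ^(2)=-1; μ^(3)=-3; μ^(4)=-5

((0, 0, 2, 0, 0, 1); (0, 1, 1, 1, 1, 0); (0, 0, 0, 0, 2, 0); (1, 0, 0, 0, 0, 0))


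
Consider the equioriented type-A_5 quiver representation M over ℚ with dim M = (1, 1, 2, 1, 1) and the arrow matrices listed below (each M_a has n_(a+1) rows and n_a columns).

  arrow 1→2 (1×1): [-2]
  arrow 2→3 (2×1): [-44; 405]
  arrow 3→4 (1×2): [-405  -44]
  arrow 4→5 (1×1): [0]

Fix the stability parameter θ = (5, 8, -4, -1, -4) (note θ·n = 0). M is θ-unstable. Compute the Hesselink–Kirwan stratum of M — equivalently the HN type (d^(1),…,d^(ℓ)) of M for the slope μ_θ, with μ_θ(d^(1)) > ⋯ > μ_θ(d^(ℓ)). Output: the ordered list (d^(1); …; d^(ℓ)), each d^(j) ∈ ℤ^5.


Interval decomposition of M: I[1,3], I[3,4], I[5,5].
HN type (ℓ=3): μ^(1)=3; μ^(2)=-1; μ^(3)=-4

((1, 1, 1, 0, 0); (0, 0, 0, 1, 0); (0, 0, 1, 0, 1))


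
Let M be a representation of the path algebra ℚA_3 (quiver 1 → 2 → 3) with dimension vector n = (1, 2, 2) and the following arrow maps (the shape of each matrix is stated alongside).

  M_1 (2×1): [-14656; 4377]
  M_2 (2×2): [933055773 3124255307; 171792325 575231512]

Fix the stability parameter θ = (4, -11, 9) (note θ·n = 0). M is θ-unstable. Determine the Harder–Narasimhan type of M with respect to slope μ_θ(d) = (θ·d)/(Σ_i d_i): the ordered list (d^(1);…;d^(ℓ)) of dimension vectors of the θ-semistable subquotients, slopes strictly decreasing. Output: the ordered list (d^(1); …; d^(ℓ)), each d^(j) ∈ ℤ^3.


Via rank(M_{q-1}∘⋯∘M_p): M ≅ I[1,3], I[2,3].
μ_θ-semistable layers: μ^(1)=9; μ^(2)=-7/2; μ^(3)=-11

((0, 0, 2); (1, 1, 0); (0, 1, 0))


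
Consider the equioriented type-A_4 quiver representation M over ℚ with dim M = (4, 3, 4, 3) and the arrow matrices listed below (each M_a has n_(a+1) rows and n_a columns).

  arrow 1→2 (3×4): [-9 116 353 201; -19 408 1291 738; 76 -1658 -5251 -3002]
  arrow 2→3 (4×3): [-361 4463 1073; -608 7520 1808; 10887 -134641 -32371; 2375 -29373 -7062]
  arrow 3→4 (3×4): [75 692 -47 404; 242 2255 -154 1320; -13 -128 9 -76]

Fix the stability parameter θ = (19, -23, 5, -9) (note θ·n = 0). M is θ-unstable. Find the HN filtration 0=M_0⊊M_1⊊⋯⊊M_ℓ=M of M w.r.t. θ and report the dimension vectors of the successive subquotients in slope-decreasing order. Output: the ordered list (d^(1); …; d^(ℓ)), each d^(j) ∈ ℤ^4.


Barcode: M ≅ I[1,1], I[1,2], I[1,3]^2, I[3,4]^2, I[4,4]. HN layers by μ_θ (4 steps, strictly decreasing):
  μ^(1)=19; μ^(2)=5; μ^(3)=-2; μ^(4)=-9

((1, 0, 0, 0); (0, 0, 2, 0); (3, 3, 2, 2); (0, 0, 0, 1))


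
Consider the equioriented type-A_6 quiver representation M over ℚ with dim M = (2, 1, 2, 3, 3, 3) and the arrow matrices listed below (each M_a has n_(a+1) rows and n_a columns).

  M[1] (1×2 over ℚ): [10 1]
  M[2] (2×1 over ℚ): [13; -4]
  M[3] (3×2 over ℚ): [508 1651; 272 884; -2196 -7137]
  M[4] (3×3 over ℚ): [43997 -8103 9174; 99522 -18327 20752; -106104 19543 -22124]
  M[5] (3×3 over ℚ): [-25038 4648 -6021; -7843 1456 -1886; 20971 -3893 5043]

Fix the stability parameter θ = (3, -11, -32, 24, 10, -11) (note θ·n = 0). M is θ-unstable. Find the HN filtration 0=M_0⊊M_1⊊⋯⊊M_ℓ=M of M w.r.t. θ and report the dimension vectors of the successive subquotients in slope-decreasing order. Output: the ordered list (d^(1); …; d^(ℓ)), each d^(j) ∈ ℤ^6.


Interval decomposition of M: I[1,1], I[1,3], I[3,6], I[4,6]^2.
HN type (ℓ=4): μ^(1)=23/3; μ^(2)=3; μ^(3)=-40/3; μ^(4)=-32

((0, 0, 0, 3, 3, 3); (1, 0, 0, 0, 0, 0); (1, 1, 1, 0, 0, 0); (0, 0, 1, 0, 0, 0))


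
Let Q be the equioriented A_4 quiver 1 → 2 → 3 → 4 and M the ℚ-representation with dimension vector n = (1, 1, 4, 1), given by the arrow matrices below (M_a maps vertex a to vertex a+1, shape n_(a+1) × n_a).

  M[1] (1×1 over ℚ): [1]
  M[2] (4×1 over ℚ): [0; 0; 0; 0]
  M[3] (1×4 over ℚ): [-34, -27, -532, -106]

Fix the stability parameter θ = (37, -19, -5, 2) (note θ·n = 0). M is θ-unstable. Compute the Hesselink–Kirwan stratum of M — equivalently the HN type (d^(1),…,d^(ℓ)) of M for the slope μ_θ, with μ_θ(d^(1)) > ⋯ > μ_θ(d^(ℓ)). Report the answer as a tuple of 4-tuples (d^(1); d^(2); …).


Via rank(M_{q-1}∘⋯∘M_p): M ≅ I[1,2], I[3,3]^3, I[3,4].
μ_θ-semistable layers: μ^(1)=9; μ^(2)=2; μ^(3)=-5

((1, 1, 0, 0); (0, 0, 0, 1); (0, 0, 4, 0))


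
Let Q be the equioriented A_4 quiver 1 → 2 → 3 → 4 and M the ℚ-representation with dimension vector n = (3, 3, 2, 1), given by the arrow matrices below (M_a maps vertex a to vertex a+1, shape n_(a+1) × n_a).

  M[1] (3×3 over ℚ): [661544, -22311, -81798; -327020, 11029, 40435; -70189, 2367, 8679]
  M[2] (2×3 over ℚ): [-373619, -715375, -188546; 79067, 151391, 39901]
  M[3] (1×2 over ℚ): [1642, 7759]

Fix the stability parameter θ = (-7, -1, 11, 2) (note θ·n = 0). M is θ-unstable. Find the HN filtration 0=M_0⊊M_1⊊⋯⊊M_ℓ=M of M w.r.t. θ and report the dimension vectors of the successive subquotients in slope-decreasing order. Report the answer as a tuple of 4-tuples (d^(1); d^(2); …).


Barcode: M ≅ I[1,2], I[1,3], I[1,4]. HN layers by μ_θ (4 steps, strictly decreasing):
  μ^(1)=11; μ^(2)=13/2; μ^(3)=-1; μ^(4)=-7

((0, 0, 1, 0); (0, 0, 1, 1); (0, 3, 0, 0); (3, 0, 0, 0))


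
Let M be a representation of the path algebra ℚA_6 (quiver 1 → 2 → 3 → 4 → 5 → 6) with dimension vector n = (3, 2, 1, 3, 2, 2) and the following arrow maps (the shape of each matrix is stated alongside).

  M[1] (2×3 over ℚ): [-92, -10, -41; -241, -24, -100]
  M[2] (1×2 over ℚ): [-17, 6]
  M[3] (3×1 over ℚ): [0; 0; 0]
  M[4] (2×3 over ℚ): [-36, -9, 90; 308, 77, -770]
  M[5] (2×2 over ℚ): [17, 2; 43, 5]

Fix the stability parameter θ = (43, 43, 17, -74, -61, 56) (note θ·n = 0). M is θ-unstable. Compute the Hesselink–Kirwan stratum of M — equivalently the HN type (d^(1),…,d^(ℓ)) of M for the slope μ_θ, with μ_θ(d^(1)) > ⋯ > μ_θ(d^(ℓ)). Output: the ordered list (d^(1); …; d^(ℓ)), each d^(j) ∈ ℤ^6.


Barcode: M ≅ I[1,1], I[1,2], I[1,3], I[4,4]^2, I[4,6], I[5,6]. HN layers by μ_θ (5 steps, strictly decreasing):
  μ^(1)=56; μ^(2)=43; μ^(3)=103/3; μ^(4)=-61; μ^(5)=-74

((0, 0, 0, 0, 0, 2); (2, 1, 0, 0, 0, 0); (1, 1, 1, 0, 0, 0); (0, 0, 0, 0, 2, 0); (0, 0, 0, 3, 0, 0))


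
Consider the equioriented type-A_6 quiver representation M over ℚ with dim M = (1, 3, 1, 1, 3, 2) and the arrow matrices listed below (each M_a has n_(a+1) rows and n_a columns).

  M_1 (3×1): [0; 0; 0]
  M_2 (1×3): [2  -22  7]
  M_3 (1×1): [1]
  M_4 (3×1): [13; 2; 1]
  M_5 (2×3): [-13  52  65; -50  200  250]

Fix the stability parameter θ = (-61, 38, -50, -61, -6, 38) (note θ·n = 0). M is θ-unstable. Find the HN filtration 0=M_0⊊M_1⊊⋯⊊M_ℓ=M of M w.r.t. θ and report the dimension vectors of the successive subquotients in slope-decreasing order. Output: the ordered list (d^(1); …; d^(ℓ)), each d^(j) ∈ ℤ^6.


Via rank(M_{q-1}∘⋯∘M_p): M ≅ I[1,1], I[2,2]^2, I[2,5], I[5,5], I[5,6], I[6,6].
μ_θ-semistable layers: μ^(1)=38; μ^(2)=-6; μ^(3)=-73/3; μ^(4)=-61

((0, 2, 0, 0, 0, 2); (0, 0, 0, 0, 3, 0); (0, 1, 1, 1, 0, 0); (1, 0, 0, 0, 0, 0))


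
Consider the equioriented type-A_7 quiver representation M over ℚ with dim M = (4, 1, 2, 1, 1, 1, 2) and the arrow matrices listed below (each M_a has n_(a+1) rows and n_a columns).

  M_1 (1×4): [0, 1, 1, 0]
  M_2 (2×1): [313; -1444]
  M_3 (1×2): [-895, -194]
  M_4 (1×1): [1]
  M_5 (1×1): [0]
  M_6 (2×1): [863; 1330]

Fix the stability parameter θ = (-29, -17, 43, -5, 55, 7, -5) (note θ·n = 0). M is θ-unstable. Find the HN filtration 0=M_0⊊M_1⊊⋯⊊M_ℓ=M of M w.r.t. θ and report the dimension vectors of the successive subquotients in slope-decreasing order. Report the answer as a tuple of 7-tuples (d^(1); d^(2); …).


Via rank(M_{q-1}∘⋯∘M_p): M ≅ I[1,1]^3, I[1,5], I[3,3], I[6,7], I[7,7].
μ_θ-semistable layers: μ^(1)=55; μ^(2)=43; μ^(3)=19; μ^(4)=1; μ^(5)=-5; μ^(6)=-17; μ^(7)=-29

((0, 0, 0, 0, 1, 0, 0); (0, 0, 1, 0, 0, 0, 0); (0, 0, 1, 1, 0, 0, 0); (0, 0, 0, 0, 0, 1, 1); (0, 0, 0, 0, 0, 0, 1); (0, 1, 0, 0, 0, 0, 0); (4, 0, 0, 0, 0, 0, 0))


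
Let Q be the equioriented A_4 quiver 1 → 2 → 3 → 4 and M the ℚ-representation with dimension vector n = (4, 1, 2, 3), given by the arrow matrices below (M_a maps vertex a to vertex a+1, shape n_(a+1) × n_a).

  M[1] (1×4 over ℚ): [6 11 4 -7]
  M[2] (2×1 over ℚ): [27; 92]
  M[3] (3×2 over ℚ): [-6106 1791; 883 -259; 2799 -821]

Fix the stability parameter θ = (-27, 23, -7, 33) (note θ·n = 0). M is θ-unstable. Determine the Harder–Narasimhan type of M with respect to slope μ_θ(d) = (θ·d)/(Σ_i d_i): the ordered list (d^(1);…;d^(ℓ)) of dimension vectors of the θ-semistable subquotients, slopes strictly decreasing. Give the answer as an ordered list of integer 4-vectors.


Barcode: M ≅ I[1,1]^3, I[1,4], I[3,4], I[4,4]. HN layers by μ_θ (4 steps, strictly decreasing):
  μ^(1)=33; μ^(2)=8; μ^(3)=-7; μ^(4)=-27

((0, 0, 0, 3); (0, 1, 1, 0); (0, 0, 1, 0); (4, 0, 0, 0))


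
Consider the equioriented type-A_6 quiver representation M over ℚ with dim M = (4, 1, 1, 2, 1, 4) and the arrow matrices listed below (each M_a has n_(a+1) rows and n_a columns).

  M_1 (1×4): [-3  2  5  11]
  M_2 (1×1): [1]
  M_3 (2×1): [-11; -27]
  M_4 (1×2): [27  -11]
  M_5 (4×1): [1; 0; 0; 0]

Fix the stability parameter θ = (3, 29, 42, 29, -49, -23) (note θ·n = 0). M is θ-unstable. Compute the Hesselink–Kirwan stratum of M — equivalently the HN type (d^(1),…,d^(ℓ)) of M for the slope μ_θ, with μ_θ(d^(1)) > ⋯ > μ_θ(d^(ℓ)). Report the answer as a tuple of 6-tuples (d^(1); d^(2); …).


Via rank(M_{q-1}∘⋯∘M_p): M ≅ I[1,1]^3, I[1,4], I[4,6], I[6,6]^3.
μ_θ-semistable layers: μ^(1)=71/2; μ^(2)=29; μ^(3)=3; μ^(4)=-43/3; μ^(5)=-23

((0, 0, 1, 1, 0, 0); (0, 1, 0, 0, 0, 0); (4, 0, 0, 0, 0, 0); (0, 0, 0, 1, 1, 1); (0, 0, 0, 0, 0, 3))


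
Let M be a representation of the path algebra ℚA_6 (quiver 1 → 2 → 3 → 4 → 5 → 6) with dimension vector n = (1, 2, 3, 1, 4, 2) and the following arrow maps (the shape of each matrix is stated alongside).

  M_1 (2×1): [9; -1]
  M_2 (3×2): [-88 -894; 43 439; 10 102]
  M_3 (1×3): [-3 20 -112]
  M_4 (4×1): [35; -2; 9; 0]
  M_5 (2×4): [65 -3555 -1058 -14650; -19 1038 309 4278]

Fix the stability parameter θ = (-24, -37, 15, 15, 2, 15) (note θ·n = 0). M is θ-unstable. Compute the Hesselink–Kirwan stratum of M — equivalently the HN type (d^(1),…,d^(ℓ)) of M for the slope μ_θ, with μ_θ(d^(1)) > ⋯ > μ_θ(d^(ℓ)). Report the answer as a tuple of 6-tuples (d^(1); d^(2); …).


Via rank(M_{q-1}∘⋯∘M_p): M ≅ I[1,6], I[2,3], I[3,3], I[5,5]^2, I[5,6].
μ_θ-semistable layers: μ^(1)=15; μ^(2)=32/3; μ^(3)=2; μ^(4)=-61/2; μ^(5)=-37

((0, 0, 2, 0, 0, 2); (0, 0, 1, 1, 1, 0); (0, 0, 0, 0, 3, 0); (1, 1, 0, 0, 0, 0); (0, 1, 0, 0, 0, 0))


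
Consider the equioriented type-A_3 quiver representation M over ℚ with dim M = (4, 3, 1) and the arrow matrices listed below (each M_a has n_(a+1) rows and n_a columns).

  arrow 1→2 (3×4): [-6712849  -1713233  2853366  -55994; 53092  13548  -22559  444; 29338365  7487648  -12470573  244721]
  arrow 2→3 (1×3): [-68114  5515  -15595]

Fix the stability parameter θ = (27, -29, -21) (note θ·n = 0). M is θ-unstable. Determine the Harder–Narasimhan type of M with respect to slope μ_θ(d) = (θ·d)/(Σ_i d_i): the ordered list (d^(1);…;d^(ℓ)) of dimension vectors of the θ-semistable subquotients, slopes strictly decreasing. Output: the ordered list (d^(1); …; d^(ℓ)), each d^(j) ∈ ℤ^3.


Via rank(M_{q-1}∘⋯∘M_p): M ≅ I[1,1], I[1,2]^2, I[1,3].
μ_θ-semistable layers: μ^(1)=27; μ^(2)=-1; μ^(3)=-23/3

((1, 0, 0); (2, 2, 0); (1, 1, 1))


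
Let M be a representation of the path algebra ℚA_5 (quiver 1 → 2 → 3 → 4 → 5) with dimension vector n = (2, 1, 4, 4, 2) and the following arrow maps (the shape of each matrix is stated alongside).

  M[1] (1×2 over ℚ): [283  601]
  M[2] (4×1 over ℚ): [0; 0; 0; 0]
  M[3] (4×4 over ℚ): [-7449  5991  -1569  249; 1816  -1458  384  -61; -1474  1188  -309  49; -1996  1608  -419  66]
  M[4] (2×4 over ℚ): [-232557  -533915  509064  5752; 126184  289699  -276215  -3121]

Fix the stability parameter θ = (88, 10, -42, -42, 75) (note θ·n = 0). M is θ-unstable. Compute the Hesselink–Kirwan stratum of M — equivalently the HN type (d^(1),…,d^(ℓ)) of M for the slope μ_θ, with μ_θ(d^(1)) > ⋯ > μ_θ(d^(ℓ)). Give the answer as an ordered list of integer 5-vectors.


Interval decomposition of M: I[1,1], I[1,2], I[3,3], I[3,4], I[3,5]^2, I[4,4].
HN type (ℓ=4): μ^(1)=88; μ^(2)=75; μ^(3)=49; μ^(4)=-42

((1, 0, 0, 0, 0); (0, 0, 0, 0, 2); (1, 1, 0, 0, 0); (0, 0, 4, 4, 0))


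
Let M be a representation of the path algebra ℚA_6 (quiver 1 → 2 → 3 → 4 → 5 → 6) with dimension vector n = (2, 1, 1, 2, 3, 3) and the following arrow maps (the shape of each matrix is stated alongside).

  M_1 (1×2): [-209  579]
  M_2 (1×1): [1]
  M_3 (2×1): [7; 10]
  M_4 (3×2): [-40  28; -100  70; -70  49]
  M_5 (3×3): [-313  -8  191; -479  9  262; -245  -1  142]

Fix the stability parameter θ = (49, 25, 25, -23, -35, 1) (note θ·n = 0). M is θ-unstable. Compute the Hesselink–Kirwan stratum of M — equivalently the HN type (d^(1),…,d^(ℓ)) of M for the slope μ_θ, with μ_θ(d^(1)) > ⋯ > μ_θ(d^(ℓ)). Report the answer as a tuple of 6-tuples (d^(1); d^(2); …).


Interval decomposition of M: I[1,1], I[1,4], I[4,6], I[5,5], I[5,6], I[6,6].
HN type (ℓ=5): μ^(1)=49; μ^(2)=19; μ^(3)=1; μ^(4)=-29; μ^(5)=-35

((1, 0, 0, 0, 0, 0); (1, 1, 1, 1, 0, 0); (0, 0, 0, 0, 0, 3); (0, 0, 0, 1, 1, 0); (0, 0, 0, 0, 2, 0))
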